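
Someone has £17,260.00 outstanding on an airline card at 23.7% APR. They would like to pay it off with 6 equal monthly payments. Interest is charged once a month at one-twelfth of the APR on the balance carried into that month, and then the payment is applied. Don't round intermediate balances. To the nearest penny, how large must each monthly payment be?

Monthly rate r = 23.7%/12 = 1.975% = 0.01975.
Level-payment amortization: P = B₀·r / (1 − (1+r)^(−n)) = 17260.00·0.01975 / (1 − 1.01975^(−6)).
Denominator 1 − (1+r)^(−6) = 0.110721657.
P = 340.885 / 0.110721657 ≈ 3078.76.

£3,078.76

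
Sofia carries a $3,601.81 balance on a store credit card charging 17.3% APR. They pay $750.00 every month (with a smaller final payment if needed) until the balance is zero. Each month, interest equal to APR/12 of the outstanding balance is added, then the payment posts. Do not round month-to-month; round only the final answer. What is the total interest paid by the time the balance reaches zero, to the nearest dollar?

$158

Monthly rate r = 17.3%/12 = 1.44167% = 0.0144167.
Payoff takes n = ⌈−ln(1 − rB₀/P)/ln(1+r)⌉ = ⌈5.013⌉ = 6 payments; the last is $9.47.
Total paid = 5·$750.00 + $9.47 = $3,759.47.
Total interest = total paid − principal = $3,759.47 − $3,601.81 = $157.66.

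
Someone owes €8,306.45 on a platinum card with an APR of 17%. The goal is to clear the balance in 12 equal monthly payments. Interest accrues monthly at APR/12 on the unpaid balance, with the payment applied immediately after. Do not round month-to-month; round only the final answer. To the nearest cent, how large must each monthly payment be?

€757.59

Monthly rate r = 17%/12 = 1.41667% = 0.0141667.
Level-payment amortization: P = B₀·r / (1 − (1+r)^(−n)) = 8306.45·0.0141667 / (1 − 1.01417^(−12)).
Denominator 1 − (1+r)^(−12) = 0.155328164.
P = 117.675 / 0.155328164 ≈ 757.59.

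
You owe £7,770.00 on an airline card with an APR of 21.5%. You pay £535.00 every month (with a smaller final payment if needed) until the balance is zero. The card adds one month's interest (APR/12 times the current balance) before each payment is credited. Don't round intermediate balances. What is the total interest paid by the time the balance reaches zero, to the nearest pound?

Monthly rate r = 21.5%/12 = 1.79167% = 0.0179167.
Payoff takes n = ⌈−ln(1 − rB₀/P)/ln(1+r)⌉ = ⌈16.972⌉ = 17 payments; the last is £520.14.
Total paid = 16·£535.00 + £520.14 = £9,080.14.
Total interest = total paid − principal = £9,080.14 − £7,770.00 = £1,310.14.

£1,310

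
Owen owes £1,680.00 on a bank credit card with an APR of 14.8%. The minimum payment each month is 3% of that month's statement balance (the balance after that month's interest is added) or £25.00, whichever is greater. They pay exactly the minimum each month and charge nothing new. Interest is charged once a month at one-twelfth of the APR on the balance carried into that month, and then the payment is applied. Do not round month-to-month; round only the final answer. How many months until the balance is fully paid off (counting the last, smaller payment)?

82 months

Monthly rate r = 14.8%/12 = 1.23333% = 0.0123333.
While 3% of the post-interest balance exceeds £25.00, each month B ← (B·(1+r))·(1 − 0.03), i.e. B shrinks by the factor (1+r)·0.97 = 0.98196.
This holds for months 1–40. Entering month 41 the balance is £811.19; 3% of the post-interest balance is now below £25.00, so the flat £25.00 minimum applies from here.
From month 41 a fixed £25.00 at rate r clears £811.19 in 42 more payments. Total: 40 + 42 = 82 months.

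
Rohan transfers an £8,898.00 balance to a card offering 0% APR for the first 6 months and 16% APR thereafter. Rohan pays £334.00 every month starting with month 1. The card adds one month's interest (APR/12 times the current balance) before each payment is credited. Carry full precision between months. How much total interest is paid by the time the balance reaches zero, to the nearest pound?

£1,223

Promo months 1–6 at r₀ = 0%/12 = 0; months 7+ at r₁ = 16%/12 = 0.0133333.
After month 6 (no interest yet): B = £8,898.00 − 6·£334.00 = £6,894.00.
Then at r₁ with £334.00/mo: n₂ = −ln(1 − r₁·B/P)/ln(1+r₁) ≈ 24.30 → 25 more payments.
Total paid = 30·£334.00 + £101.01 = £10,121.01; interest = £10,121.01 − £8,898.00 = £1,223.01.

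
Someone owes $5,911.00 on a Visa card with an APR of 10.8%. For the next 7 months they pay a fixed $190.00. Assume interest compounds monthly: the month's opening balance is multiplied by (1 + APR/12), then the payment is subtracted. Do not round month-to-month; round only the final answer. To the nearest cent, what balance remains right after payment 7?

Monthly rate r = 10.8%/12 = 0.9% = 0.009.
Each month: B ← B·(1+r) − $190.00.
Month 1: interest $53.20; balance after payment $5,774.20.
Month 2: interest $51.97; balance after payment $5,636.17.
Month 3: interest $50.73; balance after payment $5,496.89.
Month 4: interest $49.47; balance after payment $5,356.36.
Month 5: interest $48.21; balance after payment $5,214.57.
Month 6: interest $46.93; balance after payment $5,071.50.
Month 7: interest $45.64; balance after payment $4,927.15.

$4,927.15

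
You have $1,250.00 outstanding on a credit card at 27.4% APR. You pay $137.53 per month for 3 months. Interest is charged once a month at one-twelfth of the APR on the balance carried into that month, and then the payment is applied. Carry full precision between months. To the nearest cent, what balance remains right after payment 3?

$915.51

Monthly rate r = 27.4%/12 = 2.28333% = 0.0228333.
Each month: B ← B·(1+r) − $137.53.
Month 1: interest $28.54; balance after payment $1,141.01.
Month 2: interest $26.05; balance after payment $1,029.53.
Month 3: interest $23.51; balance after payment $915.51.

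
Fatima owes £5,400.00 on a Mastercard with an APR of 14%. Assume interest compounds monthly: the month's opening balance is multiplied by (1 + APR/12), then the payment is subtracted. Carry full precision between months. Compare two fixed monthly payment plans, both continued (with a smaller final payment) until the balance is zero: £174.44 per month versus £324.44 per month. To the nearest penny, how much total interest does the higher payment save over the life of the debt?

Monthly rate r = 14%/12 = 1.16667% = 0.0116667.
At £174.44/mo: n = ⌈−ln(1 − rB₀/P)/ln(1+r)⌉ = 39 payments (last £110.43); total interest = total paid − £5,400.00 = £1,339.15.
At £324.44/mo: 19 payments (last £199.36); total interest £639.28.
Interest saved = £1,339.15 − £639.28 = £699.87.

£699.87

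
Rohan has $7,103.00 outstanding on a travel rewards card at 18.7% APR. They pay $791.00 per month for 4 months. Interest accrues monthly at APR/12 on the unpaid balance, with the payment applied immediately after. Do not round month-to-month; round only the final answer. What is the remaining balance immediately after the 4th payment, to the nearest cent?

$4,317.48

Monthly rate r = 18.7%/12 = 1.55833% = 0.0155833.
Each month: B ← B·(1+r) − $791.00.
Month 1: interest $110.69; balance after payment $6,422.69.
Month 2: interest $100.09; balance after payment $5,731.78.
Month 3: interest $89.32; balance after payment $5,030.10.
Month 4: interest $78.39; balance after payment $4,317.48.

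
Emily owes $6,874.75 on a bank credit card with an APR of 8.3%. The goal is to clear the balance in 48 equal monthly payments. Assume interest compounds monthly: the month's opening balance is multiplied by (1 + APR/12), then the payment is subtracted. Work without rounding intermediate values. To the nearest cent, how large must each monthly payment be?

Monthly rate r = 8.3%/12 = 0.691667% = 0.00691667.
Level-payment amortization: P = B₀·r / (1 − (1+r)^(−n)) = 6874.75·0.00691667 / (1 − 1.00692^(−48)).
Denominator 1 − (1+r)^(−48) = 0.281692192.
P = 47.5504 / 0.281692192 ≈ 168.80.

$168.80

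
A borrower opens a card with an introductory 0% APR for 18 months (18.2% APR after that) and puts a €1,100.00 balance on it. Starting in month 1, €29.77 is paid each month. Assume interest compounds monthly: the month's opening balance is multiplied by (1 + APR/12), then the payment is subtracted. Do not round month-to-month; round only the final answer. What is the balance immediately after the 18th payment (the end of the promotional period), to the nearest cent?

Promo months 1–18 at r₀ = 0%/12 = 0; months 19+ at r₁ = 18.2%/12 = 0.0151667.
After month 18 (no interest yet): B = €1,100.00 − 18·€29.77 = €564.14.

€564.14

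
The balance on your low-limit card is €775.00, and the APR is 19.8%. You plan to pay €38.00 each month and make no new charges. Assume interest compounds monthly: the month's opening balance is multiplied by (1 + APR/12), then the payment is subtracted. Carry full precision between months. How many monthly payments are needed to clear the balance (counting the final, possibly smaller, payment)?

26 months

Monthly rate r = 19.8%/12 = 1.65% = 0.0165.
Recurrence: B ← B·(1+r) − €38.00.
Month 1: interest €12.79; balance after payment €749.79.
Month 2: interest €12.37; balance after payment €724.16.
Closed form: n = −ln(1 − rB₀/P)/ln(1+r) = −ln(0.66349)/ln(1.0165) ≈ 25.068, so the balance reaches zero during payment 26.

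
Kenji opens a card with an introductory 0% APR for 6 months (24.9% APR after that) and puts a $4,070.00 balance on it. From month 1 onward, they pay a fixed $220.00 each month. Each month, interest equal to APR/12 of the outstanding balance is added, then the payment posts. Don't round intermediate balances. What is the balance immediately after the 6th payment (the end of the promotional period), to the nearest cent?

$2,750.00

Promo months 1–6 at r₀ = 0%/12 = 0; months 7+ at r₁ = 24.9%/12 = 0.02075.
After month 6 (no interest yet): B = $4,070.00 − 6·$220.00 = $2,750.00.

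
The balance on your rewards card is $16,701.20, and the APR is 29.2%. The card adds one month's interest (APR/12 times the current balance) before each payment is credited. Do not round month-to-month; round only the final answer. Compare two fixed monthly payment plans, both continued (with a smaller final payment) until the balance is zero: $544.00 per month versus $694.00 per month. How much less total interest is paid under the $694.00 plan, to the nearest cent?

$5,673.66

Monthly rate r = 29.2%/12 = 2.43333% = 0.0243333.
At $544.00/mo: n = ⌈−ln(1 − rB₀/P)/ln(1+r)⌉ = 58 payments (last $95.40); total interest = total paid − $16,701.20 = $14,402.20.
At $694.00/mo: 37 payments (last $445.74); total interest $8,728.54.
Interest saved = $14,402.20 − $8,728.54 = $5,673.66.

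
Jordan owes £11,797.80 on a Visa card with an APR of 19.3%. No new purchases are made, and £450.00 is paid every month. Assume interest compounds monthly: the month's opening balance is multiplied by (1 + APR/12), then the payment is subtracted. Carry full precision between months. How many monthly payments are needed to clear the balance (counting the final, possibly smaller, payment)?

Monthly rate r = 19.3%/12 = 1.60833% = 0.0160833.
Recurrence: B ← B·(1+r) − £450.00.
Month 1: interest £189.75; balance after payment £11,537.55.
Month 2: interest £185.56; balance after payment £11,273.11.
Closed form: n = −ln(1 − rB₀/P)/ln(1+r) = −ln(0.57834)/ln(1.01608) ≈ 34.321, so the balance reaches zero during payment 35.

35 payments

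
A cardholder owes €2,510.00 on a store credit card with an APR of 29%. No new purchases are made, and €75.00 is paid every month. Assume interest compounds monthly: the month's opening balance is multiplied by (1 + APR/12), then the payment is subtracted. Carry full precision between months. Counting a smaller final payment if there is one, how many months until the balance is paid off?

70 payments

Monthly rate r = 29%/12 = 2.41667% = 0.0241667.
Recurrence: B ← B·(1+r) − €75.00.
Month 1: interest €60.66; balance after payment €2,495.66.
Month 2: interest €60.31; balance after payment €2,480.97.
Closed form: n = −ln(1 − rB₀/P)/ln(1+r) = −ln(0.19122)/ln(1.02417) ≈ 69.278, so the balance reaches zero during payment 70.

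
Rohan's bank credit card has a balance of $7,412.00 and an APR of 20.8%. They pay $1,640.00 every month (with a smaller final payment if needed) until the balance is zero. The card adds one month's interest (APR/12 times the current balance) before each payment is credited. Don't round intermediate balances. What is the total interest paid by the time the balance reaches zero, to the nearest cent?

$375.79

Monthly rate r = 20.8%/12 = 1.73333% = 0.0173333.
Payoff takes n = ⌈−ln(1 − rB₀/P)/ln(1+r)⌉ = ⌈4.747⌉ = 5 payments; the last is $1,227.79.
Total paid = 4·$1,640.00 + $1,227.79 = $7,787.79.
Total interest = total paid − principal = $7,787.79 − $7,412.00 = $375.79.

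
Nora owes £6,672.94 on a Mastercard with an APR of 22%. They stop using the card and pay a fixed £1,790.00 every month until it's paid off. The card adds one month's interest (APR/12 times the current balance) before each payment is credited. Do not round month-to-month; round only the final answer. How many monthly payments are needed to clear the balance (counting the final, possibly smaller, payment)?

Monthly rate r = 22%/12 = 1.83333% = 0.0183333.
Recurrence: B ← B·(1+r) − £1,790.00.
Month 1: interest £122.34; balance after payment £5,005.28.
Month 2: interest £91.76; balance after payment £3,307.04.
Month 3: interest £60.63; balance after payment £1,577.67.
Month 4: interest £28.92; balance after payment £0.00.

4 months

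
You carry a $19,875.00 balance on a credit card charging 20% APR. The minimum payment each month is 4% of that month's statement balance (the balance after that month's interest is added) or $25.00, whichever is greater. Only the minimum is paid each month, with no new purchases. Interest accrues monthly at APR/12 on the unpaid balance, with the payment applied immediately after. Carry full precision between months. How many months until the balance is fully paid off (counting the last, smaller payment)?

Monthly rate r = 20%/12 = 1.66667% = 0.0166667.
While 4% of the post-interest balance exceeds $25.00, each month B ← (B·(1+r))·(1 − 0.04), i.e. B shrinks by the factor (1+r)·0.96 = 0.976.
This holds for months 1–144. Entering month 145 the balance is $601.29; 4% of the post-interest balance is now below $25.00, so the flat $25.00 minimum applies from here.
From month 145 a fixed $25.00 at rate r clears $601.29 in 31 more payments. Total: 144 + 31 = 175 months.

175 months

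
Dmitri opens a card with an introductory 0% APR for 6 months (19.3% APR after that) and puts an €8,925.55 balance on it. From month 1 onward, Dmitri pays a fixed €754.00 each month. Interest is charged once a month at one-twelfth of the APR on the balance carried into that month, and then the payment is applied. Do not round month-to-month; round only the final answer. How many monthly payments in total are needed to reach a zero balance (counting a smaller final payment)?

Promo months 1–6 at r₀ = 0%/12 = 0; months 7+ at r₁ = 19.3%/12 = 0.0160833.
After month 6 (no interest yet): B = €8,925.55 − 6·€754.00 = €4,401.55.
Then at r₁ with €754.00/mo: n₂ = −ln(1 − r₁·B/P)/ln(1+r₁) ≈ 6.18 → 7 more payments.

13 payments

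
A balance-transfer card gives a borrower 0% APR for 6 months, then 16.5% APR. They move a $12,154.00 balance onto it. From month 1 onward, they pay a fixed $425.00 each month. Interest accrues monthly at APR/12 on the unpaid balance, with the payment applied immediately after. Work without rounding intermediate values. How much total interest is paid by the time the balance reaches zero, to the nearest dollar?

Promo months 1–6 at r₀ = 0%/12 = 0; months 7+ at r₁ = 16.5%/12 = 0.01375.
After month 6 (no interest yet): B = $12,154.00 − 6·$425.00 = $9,604.00.
Then at r₁ with $425.00/mo: n₂ = −ln(1 − r₁·B/P)/ln(1+r₁) ≈ 27.25 → 28 more payments.
Total paid = 33·$425.00 + $105.84 = $14,130.84; interest = $14,130.84 − $12,154.00 = $1,976.84.

$1,977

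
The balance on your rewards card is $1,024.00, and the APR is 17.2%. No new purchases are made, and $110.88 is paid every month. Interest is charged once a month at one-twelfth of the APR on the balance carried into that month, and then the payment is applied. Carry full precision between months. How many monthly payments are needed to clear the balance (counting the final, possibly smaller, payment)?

Monthly rate r = 17.2%/12 = 1.43333% = 0.0143333.
Recurrence: B ← B·(1+r) − $110.88.
Month 1: interest $14.68; balance after payment $927.80.
Month 2: interest $13.30; balance after payment $830.22.
Closed form: n = −ln(1 − rB₀/P)/ln(1+r) = −ln(0.86763)/ln(1.01433) ≈ 9.977, so the balance reaches zero during payment 10.

10 months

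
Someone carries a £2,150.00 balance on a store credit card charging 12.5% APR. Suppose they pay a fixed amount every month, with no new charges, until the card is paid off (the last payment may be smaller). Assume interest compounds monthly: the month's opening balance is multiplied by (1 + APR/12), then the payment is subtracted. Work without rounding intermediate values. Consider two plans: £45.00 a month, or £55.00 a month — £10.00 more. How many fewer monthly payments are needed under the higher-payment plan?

Monthly rate r = 12.5%/12 = 1.04167% = 0.0104167.
At £45.00/mo: n = ⌈−ln(1 − rB₀/P)/ln(1+r)⌉ = 67 payments (last £19.96); total interest = total paid − £2,150.00 = £839.96.
At £55.00/mo: 51 payments (last £25.30); total interest £625.30.
Payments saved = 67 − 51 = 16.

16 fewer payments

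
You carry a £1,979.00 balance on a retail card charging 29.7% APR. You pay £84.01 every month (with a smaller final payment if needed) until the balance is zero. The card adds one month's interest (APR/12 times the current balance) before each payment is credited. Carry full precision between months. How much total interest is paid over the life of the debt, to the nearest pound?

£1,027

Monthly rate r = 29.7%/12 = 2.475% = 0.02475.
Payoff takes n = ⌈−ln(1 − rB₀/P)/ln(1+r)⌉ = ⌈35.779⌉ = 36 payments; the last is £65.58.
Total paid = 35·£84.01 + £65.58 = £3,005.93.
Total interest = total paid − principal = £3,005.93 − £1,979.00 = £1,026.93.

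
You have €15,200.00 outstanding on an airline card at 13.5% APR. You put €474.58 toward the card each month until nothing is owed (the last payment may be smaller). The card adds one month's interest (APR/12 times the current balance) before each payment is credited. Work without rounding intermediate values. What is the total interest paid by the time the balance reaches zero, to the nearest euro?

Monthly rate r = 13.5%/12 = 1.125% = 0.01125.
Payoff takes n = ⌈−ln(1 − rB₀/P)/ln(1+r)⌉ = ⌈39.937⌉ = 40 payments; the last is €444.93.
Total paid = 39·€474.58 + €444.93 = €18,953.55.
Total interest = total paid − principal = €18,953.55 − €15,200.00 = €3,753.55.

€3,754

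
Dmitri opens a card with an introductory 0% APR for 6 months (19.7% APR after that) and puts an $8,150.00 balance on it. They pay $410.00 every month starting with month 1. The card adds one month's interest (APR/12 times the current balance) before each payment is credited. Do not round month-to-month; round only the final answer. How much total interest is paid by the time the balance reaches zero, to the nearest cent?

Promo months 1–6 at r₀ = 0%/12 = 0; months 7+ at r₁ = 19.7%/12 = 0.0164167.
After month 6 (no interest yet): B = $8,150.00 − 6·$410.00 = $5,690.00.
Then at r₁ with $410.00/mo: n₂ = −ln(1 − r₁·B/P)/ln(1+r₁) ≈ 15.88 → 16 more payments.
Total paid = 21·$410.00 + $360.46 = $8,970.46; interest = $8,970.46 − $8,150.00 = $820.46.

$820.46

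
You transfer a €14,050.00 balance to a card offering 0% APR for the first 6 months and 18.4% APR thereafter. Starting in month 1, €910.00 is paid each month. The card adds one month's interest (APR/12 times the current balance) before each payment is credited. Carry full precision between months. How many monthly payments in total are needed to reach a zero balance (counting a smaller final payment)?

Promo months 1–6 at r₀ = 0%/12 = 0; months 7+ at r₁ = 18.4%/12 = 0.0153333.
After month 6 (no interest yet): B = €14,050.00 − 6·€910.00 = €8,590.00.
Then at r₁ with €910.00/mo: n₂ = −ln(1 − r₁·B/P)/ln(1+r₁) ≈ 10.27 → 11 more payments.

17 months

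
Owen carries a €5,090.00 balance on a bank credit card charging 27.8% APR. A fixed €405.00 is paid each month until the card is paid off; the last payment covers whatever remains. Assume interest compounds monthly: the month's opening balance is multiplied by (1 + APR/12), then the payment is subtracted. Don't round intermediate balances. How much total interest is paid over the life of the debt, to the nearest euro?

€995

Monthly rate r = 27.8%/12 = 2.31667% = 0.0231667.
Payoff takes n = ⌈−ln(1 − rB₀/P)/ln(1+r)⌉ = ⌈15.026⌉ = 16 payments; the last is €10.45.
Total paid = 15·€405.00 + €10.45 = €6,085.45.
Total interest = total paid − principal = €6,085.45 − €5,090.00 = €995.45.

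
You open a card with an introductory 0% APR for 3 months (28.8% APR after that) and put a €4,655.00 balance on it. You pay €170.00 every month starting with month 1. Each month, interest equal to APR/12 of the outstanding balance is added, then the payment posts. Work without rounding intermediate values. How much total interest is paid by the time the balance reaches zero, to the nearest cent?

€2,162.32

Promo months 1–3 at r₀ = 0%/12 = 0; months 4+ at r₁ = 28.8%/12 = 0.024.
After month 3 (no interest yet): B = €4,655.00 − 3·€170.00 = €4,145.00.
Then at r₁ with €170.00/mo: n₂ = −ln(1 − r₁·B/P)/ln(1+r₁) ≈ 37.10 → 38 more payments.
Total paid = 40·€170.00 + €17.32 = €6,817.32; interest = €6,817.32 − €4,655.00 = €2,162.32.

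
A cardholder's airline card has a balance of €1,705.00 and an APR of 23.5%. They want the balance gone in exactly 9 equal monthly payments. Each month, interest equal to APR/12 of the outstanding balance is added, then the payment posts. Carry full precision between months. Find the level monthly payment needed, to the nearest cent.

Monthly rate r = 23.5%/12 = 1.95833% = 0.0195833.
Level-payment amortization: P = B₀·r / (1 − (1+r)^(−n)) = 1705.00·0.0195833 / (1 − 1.01958^(−9)).
Denominator 1 − (1+r)^(−9) = 0.160162135.
P = 33.3896 / 0.160162135 ≈ 208.47.

€208.47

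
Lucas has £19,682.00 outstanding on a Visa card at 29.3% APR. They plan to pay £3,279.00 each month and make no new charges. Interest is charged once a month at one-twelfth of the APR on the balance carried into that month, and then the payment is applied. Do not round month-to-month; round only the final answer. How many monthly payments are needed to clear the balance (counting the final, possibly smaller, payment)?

7 payments

Monthly rate r = 29.3%/12 = 2.44167% = 0.0244167.
Recurrence: B ← B·(1+r) − £3,279.00.
Month 1: interest £480.57; balance after payment £16,883.57.
Month 2: interest £412.24; balance after payment £14,016.81.
Closed form: n = −ln(1 − rB₀/P)/ln(1+r) = −ln(0.85344)/ln(1.02442) ≈ 6.570, so the balance reaches zero during payment 7.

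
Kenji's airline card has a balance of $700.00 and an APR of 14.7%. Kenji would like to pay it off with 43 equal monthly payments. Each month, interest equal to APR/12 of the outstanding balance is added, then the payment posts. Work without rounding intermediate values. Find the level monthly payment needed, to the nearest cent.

$21.04

Monthly rate r = 14.7%/12 = 1.225% = 0.01225.
Level-payment amortization: P = B₀·r / (1 − (1+r)^(−n)) = 700.00·0.01225 / (1 − 1.01225^(−43)).
Denominator 1 − (1+r)^(−43) = 0.407586119.
P = 8.575 / 0.407586119 ≈ 21.04.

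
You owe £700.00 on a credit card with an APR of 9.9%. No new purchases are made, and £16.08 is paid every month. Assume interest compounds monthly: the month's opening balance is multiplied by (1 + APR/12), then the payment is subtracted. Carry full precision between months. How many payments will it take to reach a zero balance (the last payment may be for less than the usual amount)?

Monthly rate r = 9.9%/12 = 0.825% = 0.00825.
Recurrence: B ← B·(1+r) − £16.08.
Month 1: interest £5.78; balance after payment £689.69.
Month 2: interest £5.69; balance after payment £679.30.
Closed form: n = −ln(1 − rB₀/P)/ln(1+r) = −ln(0.64086)/ln(1.00825) ≈ 54.155, so the balance reaches zero during payment 55.

55 months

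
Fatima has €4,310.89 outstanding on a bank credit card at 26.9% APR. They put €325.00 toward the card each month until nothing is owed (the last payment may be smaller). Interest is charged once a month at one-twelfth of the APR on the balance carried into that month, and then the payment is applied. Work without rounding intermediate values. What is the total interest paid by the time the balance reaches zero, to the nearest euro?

€863

Monthly rate r = 26.9%/12 = 2.24167% = 0.0224167.
Payoff takes n = ⌈−ln(1 − rB₀/P)/ln(1+r)⌉ = ⌈15.918⌉ = 16 payments; the last is €298.56.
Total paid = 15·€325.00 + €298.56 = €5,173.56.
Total interest = total paid − principal = €5,173.56 − €4,310.89 = €862.67.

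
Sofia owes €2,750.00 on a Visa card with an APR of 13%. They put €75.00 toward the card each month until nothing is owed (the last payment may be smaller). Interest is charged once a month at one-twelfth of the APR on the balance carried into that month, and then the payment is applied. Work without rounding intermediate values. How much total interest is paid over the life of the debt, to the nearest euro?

€773

Monthly rate r = 13%/12 = 1.08333% = 0.0108333.
Payoff takes n = ⌈−ln(1 − rB₀/P)/ln(1+r)⌉ = ⌈46.979⌉ = 47 payments; the last is €73.46.
Total paid = 46·€75.00 + €73.46 = €3,523.46.
Total interest = total paid − principal = €3,523.46 − €2,750.00 = €773.46.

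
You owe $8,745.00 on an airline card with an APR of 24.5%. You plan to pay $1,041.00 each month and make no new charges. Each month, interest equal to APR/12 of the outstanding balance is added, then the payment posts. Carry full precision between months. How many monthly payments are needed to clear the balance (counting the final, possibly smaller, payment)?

Monthly rate r = 24.5%/12 = 2.04167% = 0.0204167.
Recurrence: B ← B·(1+r) − $1,041.00.
Month 1: interest $178.54; balance after payment $7,882.54.
Month 2: interest $160.94; balance after payment $7,002.48.
Closed form: n = −ln(1 − rB₀/P)/ln(1+r) = −ln(0.82849)/ln(1.02042) ≈ 9.309, so the balance reaches zero during payment 10.

10 months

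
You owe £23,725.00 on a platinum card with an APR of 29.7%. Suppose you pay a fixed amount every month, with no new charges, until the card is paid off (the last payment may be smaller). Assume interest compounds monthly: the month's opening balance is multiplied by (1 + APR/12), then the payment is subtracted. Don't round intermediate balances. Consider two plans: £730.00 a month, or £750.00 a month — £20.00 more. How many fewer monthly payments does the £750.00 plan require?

Monthly rate r = 29.7%/12 = 2.475% = 0.02475.
At £730.00/mo: n = ⌈−ln(1 − rB₀/P)/ln(1+r)⌉ = 67 payments (last £537.48); total interest = total paid − £23,725.00 = £24,992.48.
At £750.00/mo: 63 payments (last £361.02); total interest £23,136.02.
Payments saved = 67 − 63 = 4.

4 fewer payments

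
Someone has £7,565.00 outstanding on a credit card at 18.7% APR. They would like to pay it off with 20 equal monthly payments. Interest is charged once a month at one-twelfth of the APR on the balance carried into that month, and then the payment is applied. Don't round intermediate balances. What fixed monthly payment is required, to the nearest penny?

Monthly rate r = 18.7%/12 = 1.55833% = 0.0155833.
Level-payment amortization: P = B₀·r / (1 − (1+r)^(−n)) = 7565.00·0.0155833 / (1 − 1.01558^(−20)).
Denominator 1 − (1+r)^(−20) = 0.266012442.
P = 117.888 / 0.266012442 ≈ 443.17.

£443.17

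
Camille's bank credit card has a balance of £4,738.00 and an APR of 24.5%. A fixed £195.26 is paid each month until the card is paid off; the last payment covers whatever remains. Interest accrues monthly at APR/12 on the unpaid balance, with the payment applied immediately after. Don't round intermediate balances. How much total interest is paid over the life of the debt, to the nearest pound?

Monthly rate r = 24.5%/12 = 2.04167% = 0.0204167.
Payoff takes n = ⌈−ln(1 − rB₀/P)/ln(1+r)⌉ = ⌈33.844⌉ = 34 payments; the last is £164.97.
Total paid = 33·£195.26 + £164.97 = £6,608.55.
Total interest = total paid − principal = £6,608.55 − £4,738.00 = £1,870.55.

£1,871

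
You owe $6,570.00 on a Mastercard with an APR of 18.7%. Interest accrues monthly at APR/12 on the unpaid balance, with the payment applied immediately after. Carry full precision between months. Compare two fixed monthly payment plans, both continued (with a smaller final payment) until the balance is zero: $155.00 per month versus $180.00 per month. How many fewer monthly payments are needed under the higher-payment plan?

15 fewer payments

Monthly rate r = 18.7%/12 = 1.55833% = 0.0155833.
At $155.00/mo: n = ⌈−ln(1 − rB₀/P)/ln(1+r)⌉ = 70 payments (last $134.64); total interest = total paid − $6,570.00 = $4,259.64.
At $180.00/mo: 55 payments (last $71.96); total interest $3,221.96.
Payments saved = 70 − 55 = 15.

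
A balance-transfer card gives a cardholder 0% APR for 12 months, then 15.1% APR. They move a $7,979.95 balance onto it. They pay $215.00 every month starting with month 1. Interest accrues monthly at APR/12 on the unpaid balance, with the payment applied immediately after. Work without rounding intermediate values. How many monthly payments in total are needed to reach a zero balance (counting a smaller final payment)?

43 months

Promo months 1–12 at r₀ = 0%/12 = 0; months 13+ at r₁ = 15.1%/12 = 0.0125833.
After month 12 (no interest yet): B = $7,979.95 − 12·$215.00 = $5,399.95.
Then at r₁ with $215.00/mo: n₂ = −ln(1 − r₁·B/P)/ln(1+r₁) ≈ 30.38 → 31 more payments.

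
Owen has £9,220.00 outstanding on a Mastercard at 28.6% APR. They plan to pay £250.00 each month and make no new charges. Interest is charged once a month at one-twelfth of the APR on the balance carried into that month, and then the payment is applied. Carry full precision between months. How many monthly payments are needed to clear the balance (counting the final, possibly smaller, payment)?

Monthly rate r = 28.6%/12 = 2.38333% = 0.0238333.
Recurrence: B ← B·(1+r) − £250.00.
Month 1: interest £219.74; balance after payment £9,189.74.
Month 2: interest £219.02; balance after payment £9,158.77.
Closed form: n = −ln(1 − rB₀/P)/ln(1+r) = −ln(0.12103)/ln(1.02383) ≈ 89.656, so the balance reaches zero during payment 90.

90 payments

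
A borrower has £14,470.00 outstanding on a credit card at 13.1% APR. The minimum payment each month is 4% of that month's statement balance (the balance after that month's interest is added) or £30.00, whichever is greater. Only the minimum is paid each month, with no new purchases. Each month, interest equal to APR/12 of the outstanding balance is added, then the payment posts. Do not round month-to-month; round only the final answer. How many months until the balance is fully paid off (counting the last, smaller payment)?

Monthly rate r = 13.1%/12 = 1.09167% = 0.0109167.
While 4% of the post-interest balance exceeds £30.00, each month B ← (B·(1+r))·(1 − 0.04), i.e. B shrinks by the factor (1+r)·0.96 = 0.97048.
This holds for months 1–100. Entering month 101 the balance is £722.98; 4% of the post-interest balance is now below £30.00, so the flat £30.00 minimum applies from here.
From month 101 a fixed £30.00 at rate r clears £722.98 in 29 more payments. Total: 100 + 29 = 129 months.

129 months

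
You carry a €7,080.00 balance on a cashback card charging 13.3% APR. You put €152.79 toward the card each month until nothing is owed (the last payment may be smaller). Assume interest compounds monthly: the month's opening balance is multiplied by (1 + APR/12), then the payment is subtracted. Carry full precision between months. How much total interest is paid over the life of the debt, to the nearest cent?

Monthly rate r = 13.3%/12 = 1.10833% = 0.0110833.
Payoff takes n = ⌈−ln(1 − rB₀/P)/ln(1+r)⌉ = ⌈65.384⌉ = 66 payments; the last is €58.84.
Total paid = 65·€152.79 + €58.84 = €9,990.19.
Total interest = total paid − principal = €9,990.19 − €7,080.00 = €2,910.19.

€2,910.19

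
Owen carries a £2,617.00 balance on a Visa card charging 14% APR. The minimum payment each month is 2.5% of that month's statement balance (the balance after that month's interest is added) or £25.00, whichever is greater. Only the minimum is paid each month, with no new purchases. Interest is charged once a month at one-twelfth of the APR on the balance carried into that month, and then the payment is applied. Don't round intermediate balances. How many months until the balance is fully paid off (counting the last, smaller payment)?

125 months

Monthly rate r = 14%/12 = 1.16667% = 0.0116667.
While 2.5% of the post-interest balance exceeds £25.00, each month B ← (B·(1+r))·(1 − 0.025), i.e. B shrinks by the factor (1+r)·0.975 = 0.98638.
This holds for months 1–71. Entering month 72 the balance is £988.07; 2.5% of the post-interest balance is now below £25.00, so the flat £25.00 minimum applies from here.
From month 72 a fixed £25.00 at rate r clears £988.07 in 54 more payments. Total: 71 + 54 = 125 months.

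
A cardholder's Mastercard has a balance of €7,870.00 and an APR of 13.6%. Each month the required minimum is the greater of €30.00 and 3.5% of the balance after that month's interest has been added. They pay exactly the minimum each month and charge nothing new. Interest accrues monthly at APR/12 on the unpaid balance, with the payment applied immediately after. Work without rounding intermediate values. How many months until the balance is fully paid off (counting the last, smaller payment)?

126 months

Monthly rate r = 13.6%/12 = 1.13333% = 0.0113333.
While 3.5% of the post-interest balance exceeds €30.00, each month B ← (B·(1+r))·(1 − 0.035), i.e. B shrinks by the factor (1+r)·0.965 = 0.97594.
This holds for months 1–92. Entering month 93 the balance is €837.08; 3.5% of the post-interest balance is now below €30.00, so the flat €30.00 minimum applies from here.
From month 93 a fixed €30.00 at rate r clears €837.08 in 34 more payments. Total: 92 + 34 = 126 months.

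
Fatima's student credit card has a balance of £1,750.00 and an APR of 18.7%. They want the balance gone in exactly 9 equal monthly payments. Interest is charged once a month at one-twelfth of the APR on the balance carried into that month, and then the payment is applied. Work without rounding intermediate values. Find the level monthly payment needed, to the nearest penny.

Monthly rate r = 18.7%/12 = 1.55833% = 0.0155833.
Level-payment amortization: P = B₀·r / (1 − (1+r)^(−n)) = 1750.00·0.0155833 / (1 − 1.01558^(−9)).
Denominator 1 − (1+r)^(−9) = 0.129918541.
P = 27.2708 / 0.129918541 ≈ 209.91.

£209.91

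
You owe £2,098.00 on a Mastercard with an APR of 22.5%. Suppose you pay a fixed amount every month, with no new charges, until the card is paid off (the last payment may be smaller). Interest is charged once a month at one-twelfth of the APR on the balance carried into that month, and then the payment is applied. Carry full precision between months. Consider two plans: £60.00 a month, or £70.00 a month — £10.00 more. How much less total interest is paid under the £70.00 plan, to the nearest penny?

Monthly rate r = 22.5%/12 = 1.875% = 0.01875.
At £60.00/mo: n = ⌈−ln(1 − rB₀/P)/ln(1+r)⌉ = 58 payments (last £23.29); total interest = total paid − £2,098.00 = £1,345.29.
At £70.00/mo: 45 payments (last £30.66); total interest £1,012.66.
Interest saved = £1,345.29 − £1,012.66 = £332.63.

£332.63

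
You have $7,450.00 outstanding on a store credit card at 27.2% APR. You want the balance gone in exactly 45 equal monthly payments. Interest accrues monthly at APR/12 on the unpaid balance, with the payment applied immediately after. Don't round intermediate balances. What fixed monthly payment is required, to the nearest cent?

Monthly rate r = 27.2%/12 = 2.26667% = 0.0226667.
Level-payment amortization: P = B₀·r / (1 − (1+r)^(−n)) = 7450.00·0.0226667 / (1 − 1.02267^(−45)).
Denominator 1 − (1+r)^(−45) = 0.635275049.
P = 168.867 / 0.635275049 ≈ 265.82.

$265.82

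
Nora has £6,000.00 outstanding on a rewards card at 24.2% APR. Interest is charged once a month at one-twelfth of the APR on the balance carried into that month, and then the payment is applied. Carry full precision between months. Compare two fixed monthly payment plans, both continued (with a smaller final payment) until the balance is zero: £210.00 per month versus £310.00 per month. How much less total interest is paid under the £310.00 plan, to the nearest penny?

£1,345.93

Monthly rate r = 24.2%/12 = 2.01667% = 0.0201667.
At £210.00/mo: n = ⌈−ln(1 − rB₀/P)/ln(1+r)⌉ = 43 payments (last £209.30); total interest = total paid − £6,000.00 = £3,029.30.
At £310.00/mo: 25 payments (last £243.37); total interest £1,683.37.
Interest saved = £3,029.30 − £1,683.37 = £1,345.93.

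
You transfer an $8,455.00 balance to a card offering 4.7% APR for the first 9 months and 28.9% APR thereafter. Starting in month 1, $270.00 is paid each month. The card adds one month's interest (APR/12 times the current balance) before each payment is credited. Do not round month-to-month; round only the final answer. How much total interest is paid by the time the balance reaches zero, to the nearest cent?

Promo months 1–9 at r₀ = 4.7%/12 = 0.00391667; months 10+ at r₁ = 28.9%/12 = 0.0240833.
After month 9: iterate B ← B·(1+r₀) − $270.00 for 9 months → $6,289.33.
Then at r₁ with $270.00/mo: n₂ = −ln(1 − r₁·B/P)/ln(1+r₁) ≈ 34.59 → 35 more payments.
Total paid = 43·$270.00 + $160.87 = $11,770.87; interest = $11,770.87 − $8,455.00 = $3,315.87.

$3,315.87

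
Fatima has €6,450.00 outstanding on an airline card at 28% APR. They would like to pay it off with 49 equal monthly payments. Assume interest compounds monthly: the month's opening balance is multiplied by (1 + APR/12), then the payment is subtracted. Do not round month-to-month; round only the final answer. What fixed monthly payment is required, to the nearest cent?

Monthly rate r = 28%/12 = 2.33333% = 0.0233333.
Level-payment amortization: P = B₀·r / (1 − (1+r)^(−n)) = 6450.00·0.0233333 / (1 − 1.02333^(−49)).
Denominator 1 − (1+r)^(−49) = 0.677030818.
P = 150.5 / 0.677030818 ≈ 222.29.

€222.29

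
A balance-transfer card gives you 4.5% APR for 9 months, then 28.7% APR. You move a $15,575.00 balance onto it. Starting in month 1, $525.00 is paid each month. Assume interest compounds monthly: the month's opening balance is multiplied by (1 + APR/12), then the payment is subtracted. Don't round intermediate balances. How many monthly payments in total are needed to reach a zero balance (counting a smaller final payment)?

Promo months 1–9 at r₀ = 4.5%/12 = 0.00375; months 10+ at r₁ = 28.7%/12 = 0.0239167.
After month 9: iterate B ← B·(1+r₀) − $525.00 for 9 months → $11,312.11.
Then at r₁ with $525.00/mo: n₂ = −ln(1 − r₁·B/P)/ln(1+r₁) ≈ 30.64 → 31 more payments.

40 months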